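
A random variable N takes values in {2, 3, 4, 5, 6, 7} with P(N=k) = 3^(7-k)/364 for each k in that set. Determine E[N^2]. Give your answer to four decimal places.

6.9093

E[N^2] = Σ n^2·P(N=n)
 = 4·243/364 + 9·81/364 + 16·27/364 + 25·9/364 + 36·3/364 + 49·1/364
 = 243/91 + 729/364 + 108/91 + 225/364 + 27/91 + 7/52
 = 2515/364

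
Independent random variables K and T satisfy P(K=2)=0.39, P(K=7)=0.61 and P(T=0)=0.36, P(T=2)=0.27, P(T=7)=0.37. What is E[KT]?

15.8065

E[KT] = Σ_k Σ_t kt · P(K=k)P(T=t)
 = 0·0.1404 + 4·0.1053 + 14·0.1443 + 0·0.2196 + 14·0.1647 + 49·0.2257
 = 0 + 0.4212 + 2.0202 + 0 + 2.3058 + 11.0593
 = 15.8065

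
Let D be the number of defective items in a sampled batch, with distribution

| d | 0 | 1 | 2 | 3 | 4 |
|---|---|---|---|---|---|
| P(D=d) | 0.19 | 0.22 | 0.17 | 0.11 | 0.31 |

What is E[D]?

E[D] = Σ d·P(D=d)
 = 0·0.19 + 1·0.22 + 2·0.17 + 3·0.11 + 4·0.31
 = 0 + 0.22 + 0.34 + 0.33 + 1.24
 = 2.13

2.13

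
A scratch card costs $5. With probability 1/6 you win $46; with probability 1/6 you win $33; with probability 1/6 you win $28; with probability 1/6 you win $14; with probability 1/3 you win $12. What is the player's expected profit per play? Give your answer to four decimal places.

19.1667

E[payout] = 46·1/6 + 33·1/6 + 28·1/6 + 14·1/6 + 12·1/3
 = 23/3 + 11/2 + 14/3 + 7/3 + 4
 = 145/6
Net = 145/6 - 5 = 115/6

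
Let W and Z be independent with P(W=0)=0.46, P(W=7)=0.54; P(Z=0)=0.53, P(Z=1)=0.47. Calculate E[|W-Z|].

3.7424

E[|W-Z|] = Σ_w Σ_z |w-z| · P(W=w)P(Z=z)
 = 0·0.2438 + 1·0.2162 + 7·0.2862 + 6·0.2538
 = 0 + 0.2162 + 2.0034 + 1.5228
 = 3.7424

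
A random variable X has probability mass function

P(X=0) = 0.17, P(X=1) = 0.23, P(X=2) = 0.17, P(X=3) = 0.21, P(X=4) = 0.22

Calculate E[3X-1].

5.24

E[3X-1] = Σ (3x-1)·P(X=x)
 = (-1)·0.17 + 2·0.23 + 5·0.17 + 8·0.21 + 11·0.22
 = (-0.17) + 0.46 + 0.85 + 1.68 + 2.42
 = 5.24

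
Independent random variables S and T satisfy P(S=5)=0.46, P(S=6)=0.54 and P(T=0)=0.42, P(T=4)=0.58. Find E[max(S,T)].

E[max(S,T)] = Σ_s Σ_t max(s,t) · P(S=s)P(T=t)
 = 5·0.1932 + 5·0.2668 + 6·0.2268 + 6·0.3132
 = 0.966 + 1.334 + 1.3608 + 1.8792
 = 5.54

5.54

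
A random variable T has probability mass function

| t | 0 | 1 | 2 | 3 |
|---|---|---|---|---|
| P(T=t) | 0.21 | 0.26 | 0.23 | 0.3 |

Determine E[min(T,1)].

0.79

E[min(T,1)] = Σ min(t,1)·P(T=t)
 = 0·0.21 + 1·0.26 + 1·0.23 + 1·0.3
 = 0 + 0.26 + 0.23 + 0.3
 = 0.79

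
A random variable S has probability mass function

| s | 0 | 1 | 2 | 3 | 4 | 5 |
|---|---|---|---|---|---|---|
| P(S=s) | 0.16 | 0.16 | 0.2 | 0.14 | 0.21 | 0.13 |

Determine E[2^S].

9.92

E[2^S] = Σ 2^s·P(S=s)
 = 1·0.16 + 2·0.16 + 4·0.2 + 8·0.14 + 16·0.21 + 32·0.13
 = 0.16 + 0.32 + 0.8 + 1.12 + 3.36 + 4.16
 = 9.92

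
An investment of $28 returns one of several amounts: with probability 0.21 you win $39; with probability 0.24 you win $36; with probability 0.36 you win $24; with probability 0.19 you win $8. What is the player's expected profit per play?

-1.01

E[payout] = 39·0.21 + 36·0.24 + 24·0.36 + 8·0.19
 = 8.19 + 8.64 + 8.64 + 1.52
 = 26.99
Net = 26.99 - 28 = -1.01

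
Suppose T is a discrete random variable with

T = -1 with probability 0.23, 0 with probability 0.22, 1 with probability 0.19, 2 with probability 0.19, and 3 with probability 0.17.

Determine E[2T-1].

0.7

E[2T-1] = Σ (2t-1)·P(T=t)
 = (-3)·0.23 + (-1)·0.22 + 1·0.19 + 3·0.19 + 5·0.17
 = (-0.69) + (-0.22) + 0.19 + 0.57 + 0.85
 = 0.7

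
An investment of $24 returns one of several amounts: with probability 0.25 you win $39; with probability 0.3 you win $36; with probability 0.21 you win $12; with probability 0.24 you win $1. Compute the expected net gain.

-0.69

E[payout] = 39·0.25 + 36·0.3 + 12·0.21 + 1·0.24
 = 9.75 + 10.8 + 2.52 + 0.24
 = 23.31
Net = 23.31 - 24 = -0.69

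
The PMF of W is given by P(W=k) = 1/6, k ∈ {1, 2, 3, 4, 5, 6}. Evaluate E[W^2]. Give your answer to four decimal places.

E[W^2] = Σ w^2·P(W=w)
 = 1·1/6 + 4·1/6 + 9·1/6 + 16·1/6 + 25·1/6 + 36·1/6
 = 1/6 + 2/3 + 3/2 + 8/3 + 25/6 + 6
 = 91/6

15.1667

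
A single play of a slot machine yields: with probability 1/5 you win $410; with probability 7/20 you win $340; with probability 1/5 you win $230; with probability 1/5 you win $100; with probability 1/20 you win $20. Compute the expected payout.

268

E[payout] = 410·1/5 + 340·7/20 + 230·1/5 + 100·1/5 + 20·1/20
 = 82 + 119 + 46 + 20 + 1
 = 268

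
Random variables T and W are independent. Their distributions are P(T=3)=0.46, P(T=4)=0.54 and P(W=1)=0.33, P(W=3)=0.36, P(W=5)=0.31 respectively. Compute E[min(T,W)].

E[min(T,W)] = Σ_t Σ_w min(t,w) · P(T=t)P(W=w)
 = 1·0.1518 + 3·0.1656 + 3·0.1426 + 1·0.1782 + 3·0.1944 + 4·0.1674
 = 0.1518 + 0.4968 + 0.4278 + 0.1782 + 0.5832 + 0.6696
 = 2.5074

2.5074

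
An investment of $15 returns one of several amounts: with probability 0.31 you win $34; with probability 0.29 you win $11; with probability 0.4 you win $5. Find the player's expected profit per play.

E[payout] = 34·0.31 + 11·0.29 + 5·0.4
 = 10.54 + 3.19 + 2
 = 15.73
Net = 15.73 - 15 = 0.73

0.73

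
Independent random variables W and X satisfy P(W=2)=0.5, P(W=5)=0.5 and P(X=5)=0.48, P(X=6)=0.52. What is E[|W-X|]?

E[|W-X|] = Σ_w Σ_x |w-x| · P(W=w)P(X=x)
 = 3·0.24 + 4·0.26 + 0·0.24 + 1·0.26
 = 0.72 + 1.04 + 0 + 0.26
 = 2.02

2.02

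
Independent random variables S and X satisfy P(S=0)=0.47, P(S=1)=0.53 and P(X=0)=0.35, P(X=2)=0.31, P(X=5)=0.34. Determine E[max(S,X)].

2.5055

E[max(S,X)] = Σ_s Σ_x max(s,x) · P(S=s)P(X=x)
 = 0·0.1645 + 2·0.1457 + 5·0.1598 + 1·0.1855 + 2·0.1643 + 5·0.1802
 = 0 + 0.2914 + 0.799 + 0.1855 + 0.3286 + 0.901
 = 2.5055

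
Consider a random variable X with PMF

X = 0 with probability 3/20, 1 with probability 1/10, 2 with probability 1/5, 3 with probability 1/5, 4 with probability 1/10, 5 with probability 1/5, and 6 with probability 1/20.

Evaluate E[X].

2.8

E[X] = Σ x·P(X=x)
 = 0·3/20 + 1·1/10 + 2·1/5 + 3·1/5 + 4·1/10 + 5·1/5 + 6·1/20
 = 0 + 1/10 + 2/5 + 3/5 + 2/5 + 1 + 3/10
 = 14/5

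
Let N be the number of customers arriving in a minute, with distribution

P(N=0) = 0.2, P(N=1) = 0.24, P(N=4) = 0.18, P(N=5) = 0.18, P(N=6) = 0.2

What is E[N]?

3.06

E[N] = Σ n·P(N=n)
 = 0·0.2 + 1·0.24 + 4·0.18 + 5·0.18 + 6·0.2
 = 0 + 0.24 + 0.72 + 0.9 + 1.2
 = 3.06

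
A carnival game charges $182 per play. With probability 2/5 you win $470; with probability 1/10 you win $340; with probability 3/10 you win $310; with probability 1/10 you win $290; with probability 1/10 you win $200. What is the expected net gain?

182

E[payout] = 470·2/5 + 340·1/10 + 310·3/10 + 290·1/10 + 200·1/10
 = 188 + 34 + 93 + 29 + 20
 = 364
Net = 364 - 182 = 182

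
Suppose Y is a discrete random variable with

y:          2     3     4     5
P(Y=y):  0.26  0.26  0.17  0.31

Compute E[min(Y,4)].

E[min(Y,4)] = Σ min(y,4)·P(Y=y)
 = 2·0.26 + 3·0.26 + 4·0.17 + 4·0.31
 = 0.52 + 0.78 + 0.68 + 1.24
 = 3.22

3.22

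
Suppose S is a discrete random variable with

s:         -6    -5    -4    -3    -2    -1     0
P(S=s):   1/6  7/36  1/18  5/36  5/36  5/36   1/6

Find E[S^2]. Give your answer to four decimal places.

E[S^2] = Σ s^2·P(S=s)
 = 36·1/6 + 25·7/36 + 16·1/18 + 9·5/36 + 4·5/36 + 1·5/36 + 0·1/6
 = 6 + 175/36 + 8/9 + 5/4 + 5/9 + 5/36 + 0
 = 493/36

13.6944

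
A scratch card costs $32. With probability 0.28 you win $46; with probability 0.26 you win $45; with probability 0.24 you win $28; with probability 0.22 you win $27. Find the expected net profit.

E[payout] = 46·0.28 + 45·0.26 + 28·0.24 + 27·0.22
 = 12.88 + 11.7 + 6.72 + 5.94
 = 37.24
Net = 37.24 - 32 = 5.24

5.24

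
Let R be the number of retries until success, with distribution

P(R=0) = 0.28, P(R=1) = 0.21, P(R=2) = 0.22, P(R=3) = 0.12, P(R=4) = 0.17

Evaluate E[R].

E[R] = Σ r·P(R=r)
 = 0·0.28 + 1·0.21 + 2·0.22 + 3·0.12 + 4·0.17
 = 0 + 0.21 + 0.44 + 0.36 + 0.68
 = 1.69

1.69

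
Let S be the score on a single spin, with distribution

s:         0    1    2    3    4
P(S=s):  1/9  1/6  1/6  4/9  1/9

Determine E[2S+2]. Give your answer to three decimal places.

E[2S+2] = Σ (2s+2)·P(S=s)
 = 2·1/9 + 4·1/6 + 6·1/6 + 8·4/9 + 10·1/9
 = 2/9 + 2/3 + 1 + 32/9 + 10/9
 = 59/9

6.556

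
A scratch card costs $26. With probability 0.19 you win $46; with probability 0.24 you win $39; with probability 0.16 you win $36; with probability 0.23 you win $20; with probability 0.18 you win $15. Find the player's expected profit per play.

E[payout] = 46·0.19 + 39·0.24 + 36·0.16 + 20·0.23 + 15·0.18
 = 8.74 + 9.36 + 5.76 + 4.6 + 2.7
 = 31.16
Net = 31.16 - 26 = 5.16

5.16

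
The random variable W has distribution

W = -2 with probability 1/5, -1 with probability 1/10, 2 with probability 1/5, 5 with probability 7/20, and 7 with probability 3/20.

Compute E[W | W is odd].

4.5

P(W is odd) = 1/10 + 7/20 + 3/20 = 3/5.
E[W | W is odd] = [(-1)·1/10 + 5·7/20 + 7·3/20] / (3/5)
 = 27/10 / (3/5)
 = 9/2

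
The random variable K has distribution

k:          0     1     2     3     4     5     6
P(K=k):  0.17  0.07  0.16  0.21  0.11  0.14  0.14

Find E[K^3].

E[K^3] = Σ k^3·P(K=k)
 = 0·0.17 + 1·0.07 + 8·0.16 + 27·0.21 + 64·0.11 + 125·0.14 + 216·0.14
 = 0 + 0.07 + 1.28 + 5.67 + 7.04 + 17.5 + 30.24
 = 61.8

61.8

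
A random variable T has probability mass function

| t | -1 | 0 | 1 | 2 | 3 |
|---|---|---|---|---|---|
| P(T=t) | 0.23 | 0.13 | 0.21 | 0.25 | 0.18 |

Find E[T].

1.02

E[T] = Σ t·P(T=t)
 = (-1)·0.23 + 0·0.13 + 1·0.21 + 2·0.25 + 3·0.18
 = (-0.23) + 0 + 0.21 + 0.5 + 0.54
 = 1.02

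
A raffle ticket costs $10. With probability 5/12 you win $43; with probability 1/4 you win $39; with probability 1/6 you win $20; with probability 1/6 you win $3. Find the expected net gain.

21.5

E[payout] = 43·5/12 + 39·1/4 + 20·1/6 + 3·1/6
 = 215/12 + 39/4 + 10/3 + 1/2
 = 63/2
Net = 63/2 - 10 = 43/2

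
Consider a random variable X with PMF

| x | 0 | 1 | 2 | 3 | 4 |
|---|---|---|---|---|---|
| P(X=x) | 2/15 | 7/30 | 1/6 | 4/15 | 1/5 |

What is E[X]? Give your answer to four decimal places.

E[X] = Σ x·P(X=x)
 = 0·2/15 + 1·7/30 + 2·1/6 + 3·4/15 + 4·1/5
 = 0 + 7/30 + 1/3 + 4/5 + 4/5
 = 13/6

2.1667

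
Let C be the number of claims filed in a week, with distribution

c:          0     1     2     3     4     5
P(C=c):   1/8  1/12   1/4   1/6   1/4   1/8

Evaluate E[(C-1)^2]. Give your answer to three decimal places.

E[(C-1)^2] = Σ (c-1)^2·P(C=c)
 = 1·1/8 + 0·1/12 + 1·1/4 + 4·1/6 + 9·1/4 + 16·1/8
 = 1/8 + 0 + 1/4 + 2/3 + 9/4 + 2
 = 127/24

5.292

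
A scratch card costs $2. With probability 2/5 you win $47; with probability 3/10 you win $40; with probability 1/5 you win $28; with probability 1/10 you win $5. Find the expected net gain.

E[payout] = 47·2/5 + 40·3/10 + 28·1/5 + 5·1/10
 = 94/5 + 12 + 28/5 + 1/2
 = 369/10
Net = 369/10 - 2 = 349/10

34.9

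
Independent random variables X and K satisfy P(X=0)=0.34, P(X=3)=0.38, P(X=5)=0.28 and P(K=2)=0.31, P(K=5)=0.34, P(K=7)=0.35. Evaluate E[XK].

12.1158

E[XK] = Σ_x Σ_k xk · P(X=x)P(K=k)
 = 0·0.1054 + 0·0.1156 + 0·0.119 + 6·0.1178 + 15·0.1292 + 21·0.133 + 10·0.0868 + 25·0.0952 + 35·0.098
 = 0 + 0 + 0 + 0.7068 + 1.938 + 2.793 + 0.868 + 2.38 + 3.43
 = 12.1158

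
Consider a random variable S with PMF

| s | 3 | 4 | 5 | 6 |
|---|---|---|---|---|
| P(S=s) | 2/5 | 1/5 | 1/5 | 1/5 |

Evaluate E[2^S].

25.6

E[2^S] = Σ 2^s·P(S=s)
 = 8·2/5 + 16·1/5 + 32·1/5 + 64·1/5
 = 16/5 + 16/5 + 32/5 + 64/5
 = 128/5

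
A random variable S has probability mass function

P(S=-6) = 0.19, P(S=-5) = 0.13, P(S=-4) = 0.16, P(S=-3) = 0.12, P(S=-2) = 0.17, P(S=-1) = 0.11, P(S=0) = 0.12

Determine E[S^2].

E[S^2] = Σ s^2·P(S=s)
 = 36·0.19 + 25·0.13 + 16·0.16 + 9·0.12 + 4·0.17 + 1·0.11 + 0·0.12
 = 6.84 + 3.25 + 2.56 + 1.08 + 0.68 + 0.11 + 0
 = 14.52

14.52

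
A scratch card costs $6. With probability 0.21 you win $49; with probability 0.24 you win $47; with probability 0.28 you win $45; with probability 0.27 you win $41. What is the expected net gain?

39.24

E[payout] = 49·0.21 + 47·0.24 + 45·0.28 + 41·0.27
 = 10.29 + 11.28 + 12.6 + 11.07
 = 45.24
Net = 45.24 - 6 = 39.24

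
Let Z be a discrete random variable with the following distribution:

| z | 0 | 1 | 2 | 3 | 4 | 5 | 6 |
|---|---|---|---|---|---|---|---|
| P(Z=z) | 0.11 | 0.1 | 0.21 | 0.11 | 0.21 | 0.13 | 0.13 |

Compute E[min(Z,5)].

2.99

E[min(Z,5)] = Σ min(z,5)·P(Z=z)
 = 0·0.11 + 1·0.1 + 2·0.21 + 3·0.11 + 4·0.21 + 5·0.13 + 5·0.13
 = 0 + 0.1 + 0.42 + 0.33 + 0.84 + 0.65 + 0.65
 = 2.99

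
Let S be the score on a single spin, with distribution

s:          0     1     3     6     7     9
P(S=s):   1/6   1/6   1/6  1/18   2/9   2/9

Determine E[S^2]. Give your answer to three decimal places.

32.556

E[S^2] = Σ s^2·P(S=s)
 = 0·1/6 + 1·1/6 + 9·1/6 + 36·1/18 + 49·2/9 + 81·2/9
 = 0 + 1/6 + 3/2 + 2 + 98/9 + 18
 = 293/9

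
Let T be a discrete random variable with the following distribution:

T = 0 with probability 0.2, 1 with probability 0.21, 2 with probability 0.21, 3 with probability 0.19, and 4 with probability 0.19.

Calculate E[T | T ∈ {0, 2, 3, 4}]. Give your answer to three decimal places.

P(T ∈ {0, 2, 3, 4}) = 0.2 + 0.21 + 0.19 + 0.19 = 0.79.
E[T | T ∈ {0, 2, 3, 4}] = [0·0.2 + 2·0.21 + 3·0.19 + 4·0.19] / 0.79
 = 1.75 / 0.79
 = 175/79

2.215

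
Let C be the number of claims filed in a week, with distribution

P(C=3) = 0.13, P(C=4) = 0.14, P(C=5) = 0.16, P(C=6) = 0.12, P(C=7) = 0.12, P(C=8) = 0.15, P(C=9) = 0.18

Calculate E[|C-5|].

1.93

E[|C-5|] = Σ |c-5|·P(C=c)
 = 2·0.13 + 1·0.14 + 0·0.16 + 1·0.12 + 2·0.12 + 3·0.15 + 4·0.18
 = 0.26 + 0.14 + 0 + 0.12 + 0.24 + 0.45 + 0.72
 = 1.93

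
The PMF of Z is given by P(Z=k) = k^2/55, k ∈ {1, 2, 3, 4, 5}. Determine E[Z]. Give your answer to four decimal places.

4.0909

E[Z] = Σ z·P(Z=z)
 = 1·1/55 + 2·4/55 + 3·9/55 + 4·16/55 + 5·5/11
 = 1/55 + 8/55 + 27/55 + 64/55 + 25/11
 = 45/11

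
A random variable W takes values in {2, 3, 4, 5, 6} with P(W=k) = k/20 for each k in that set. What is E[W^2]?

22

E[W^2] = Σ w^2·P(W=w)
 = 4·1/10 + 9·3/20 + 16·1/5 + 25·1/4 + 36·3/10
 = 2/5 + 27/20 + 16/5 + 25/4 + 54/5
 = 22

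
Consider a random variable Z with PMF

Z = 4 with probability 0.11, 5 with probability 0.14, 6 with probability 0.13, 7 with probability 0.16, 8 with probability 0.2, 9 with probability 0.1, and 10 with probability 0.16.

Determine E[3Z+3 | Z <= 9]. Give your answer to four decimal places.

P(Z <= 9) = 0.11 + 0.14 + 0.13 + 0.16 + 0.2 + 0.1 = 0.84.
E[3Z+3 | Z <= 9] = [15·0.11 + 18·0.14 + 21·0.13 + 24·0.16 + 27·0.2 + 30·0.1] / 0.84
 = 19.14 / 0.84
 = 319/14

22.7857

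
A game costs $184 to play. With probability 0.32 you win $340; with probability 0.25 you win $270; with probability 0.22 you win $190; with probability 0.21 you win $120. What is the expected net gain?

E[payout] = 340·0.32 + 270·0.25 + 190·0.22 + 120·0.21
 = 108.8 + 67.5 + 41.8 + 25.2
 = 243.3
Net = 243.3 - 184 = 59.3

59.3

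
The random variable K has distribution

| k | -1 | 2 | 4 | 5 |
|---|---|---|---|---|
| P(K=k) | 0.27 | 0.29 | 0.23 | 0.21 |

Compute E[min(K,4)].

2.07

E[min(K,4)] = Σ min(k,4)·P(K=k)
 = (-1)·0.27 + 2·0.29 + 4·0.23 + 4·0.21
 = (-0.27) + 0.58 + 0.92 + 0.84
 = 2.07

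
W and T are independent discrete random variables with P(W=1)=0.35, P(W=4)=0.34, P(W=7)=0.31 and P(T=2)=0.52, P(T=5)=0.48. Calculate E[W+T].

E[W+T] = Σ_w Σ_t (w+t) · P(W=w)P(T=t)
 = 3·0.182 + 6·0.168 + 6·0.1768 + 9·0.1632 + 9·0.1612 + 12·0.1488
 = 0.546 + 1.008 + 1.0608 + 1.4688 + 1.4508 + 1.7856
 = 7.32

7.32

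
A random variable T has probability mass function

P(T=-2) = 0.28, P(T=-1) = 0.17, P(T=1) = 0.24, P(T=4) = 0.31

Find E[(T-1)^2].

E[(T-1)^2] = Σ (t-1)^2·P(T=t)
 = 9·0.28 + 4·0.17 + 0·0.24 + 9·0.31
 = 2.52 + 0.68 + 0 + 2.79
 = 5.99

5.99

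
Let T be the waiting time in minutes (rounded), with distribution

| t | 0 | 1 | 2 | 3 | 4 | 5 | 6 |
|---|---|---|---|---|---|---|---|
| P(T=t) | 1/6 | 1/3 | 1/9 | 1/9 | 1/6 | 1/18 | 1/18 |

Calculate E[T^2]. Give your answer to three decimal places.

7.833

E[T^2] = Σ t^2·P(T=t)
 = 0·1/6 + 1·1/3 + 4·1/9 + 9·1/9 + 16·1/6 + 25·1/18 + 36·1/18
 = 0 + 1/3 + 4/9 + 1 + 8/3 + 25/18 + 2
 = 47/6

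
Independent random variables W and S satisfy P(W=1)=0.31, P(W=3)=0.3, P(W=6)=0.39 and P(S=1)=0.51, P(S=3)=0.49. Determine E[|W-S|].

2.1776

E[|W-S|] = Σ_w Σ_s |w-s| · P(W=w)P(S=s)
 = 0·0.1581 + 2·0.1519 + 2·0.153 + 0·0.147 + 5·0.1989 + 3·0.1911
 = 0 + 0.3038 + 0.306 + 0 + 0.9945 + 0.5733
 = 2.1776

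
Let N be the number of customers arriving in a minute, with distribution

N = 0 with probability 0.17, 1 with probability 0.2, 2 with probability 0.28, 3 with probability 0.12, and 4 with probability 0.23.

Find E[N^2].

E[N^2] = Σ n^2·P(N=n)
 = 0·0.17 + 1·0.2 + 4·0.28 + 9·0.12 + 16·0.23
 = 0 + 0.2 + 1.12 + 1.08 + 3.68
 = 6.08

6.08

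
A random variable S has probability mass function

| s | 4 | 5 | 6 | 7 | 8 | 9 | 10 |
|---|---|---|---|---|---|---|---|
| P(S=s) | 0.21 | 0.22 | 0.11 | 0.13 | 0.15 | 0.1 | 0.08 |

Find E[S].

6.41

E[S] = Σ s·P(S=s)
 = 4·0.21 + 5·0.22 + 6·0.11 + 7·0.13 + 8·0.15 + 9·0.1 + 10·0.08
 = 0.84 + 1.1 + 0.66 + 0.91 + 1.2 + 0.9 + 0.8
 = 6.41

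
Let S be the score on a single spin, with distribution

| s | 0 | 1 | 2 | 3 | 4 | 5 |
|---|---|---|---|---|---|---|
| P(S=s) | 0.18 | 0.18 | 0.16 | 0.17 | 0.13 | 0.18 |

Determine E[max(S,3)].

3.49

E[max(S,3)] = Σ max(s,3)·P(S=s)
 = 3·0.18 + 3·0.18 + 3·0.16 + 3·0.17 + 4·0.13 + 5·0.18
 = 0.54 + 0.54 + 0.48 + 0.51 + 0.52 + 0.9
 = 3.49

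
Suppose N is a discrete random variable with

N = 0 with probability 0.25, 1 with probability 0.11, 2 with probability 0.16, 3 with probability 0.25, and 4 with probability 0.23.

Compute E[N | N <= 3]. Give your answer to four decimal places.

1.5325

P(N <= 3) = 0.25 + 0.11 + 0.16 + 0.25 = 0.77.
E[N | N <= 3] = [0·0.25 + 1·0.11 + 2·0.16 + 3·0.25] / 0.77
 = 1.18 / 0.77
 = 118/77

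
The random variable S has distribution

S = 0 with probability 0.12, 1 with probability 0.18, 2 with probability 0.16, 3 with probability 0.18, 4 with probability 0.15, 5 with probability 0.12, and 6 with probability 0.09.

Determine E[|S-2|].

1.62

E[|S-2|] = Σ |s-2|·P(S=s)
 = 2·0.12 + 1·0.18 + 0·0.16 + 1·0.18 + 2·0.15 + 3·0.12 + 4·0.09
 = 0.24 + 0.18 + 0 + 0.18 + 0.3 + 0.36 + 0.36
 = 1.62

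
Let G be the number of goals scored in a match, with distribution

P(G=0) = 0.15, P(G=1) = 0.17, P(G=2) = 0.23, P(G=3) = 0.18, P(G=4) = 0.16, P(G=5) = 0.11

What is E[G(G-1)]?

5.66

E[G(G-1)] = Σ g(g-1)·P(G=g)
 = 0·0.15 + 0·0.17 + 2·0.23 + 6·0.18 + 12·0.16 + 20·0.11
 = 0 + 0 + 0.46 + 1.08 + 1.92 + 2.2
 = 5.66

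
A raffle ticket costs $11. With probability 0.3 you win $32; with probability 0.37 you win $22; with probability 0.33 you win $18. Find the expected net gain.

12.68

E[payout] = 32·0.3 + 22·0.37 + 18·0.33
 = 9.6 + 8.14 + 5.94
 = 23.68
Net = 23.68 - 11 = 12.68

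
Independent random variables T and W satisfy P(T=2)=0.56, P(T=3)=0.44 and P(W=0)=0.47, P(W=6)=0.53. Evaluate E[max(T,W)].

4.3268

E[max(T,W)] = Σ_t Σ_w max(t,w) · P(T=t)P(W=w)
 = 2·0.2632 + 6·0.2968 + 3·0.2068 + 6·0.2332
 = 0.5264 + 1.7808 + 0.6204 + 1.3992
 = 4.3268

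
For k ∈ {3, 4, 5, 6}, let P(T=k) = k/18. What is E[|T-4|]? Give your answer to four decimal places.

1.1111

E[|T-4|] = Σ |t-4|·P(T=t)
 = 1·1/6 + 0·2/9 + 1·5/18 + 2·1/3
 = 1/6 + 0 + 5/18 + 2/3
 = 10/9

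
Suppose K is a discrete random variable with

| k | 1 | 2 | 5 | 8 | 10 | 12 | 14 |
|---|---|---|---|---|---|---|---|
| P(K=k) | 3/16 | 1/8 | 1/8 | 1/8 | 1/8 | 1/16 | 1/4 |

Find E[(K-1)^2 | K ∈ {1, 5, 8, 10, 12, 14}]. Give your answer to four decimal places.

77.7857

P(K ∈ {1, 5, 8, 10, 12, 14}) = 3/16 + 1/8 + 1/8 + 1/8 + 1/16 + 1/4 = 7/8.
E[(K-1)^2 | K ∈ {1, 5, 8, 10, 12, 14}] = [0·3/16 + 16·1/8 + 49·1/8 + 81·1/8 + 121·1/16 + 169·1/4] / (7/8)
 = 1089/16 / (7/8)
 = 1089/14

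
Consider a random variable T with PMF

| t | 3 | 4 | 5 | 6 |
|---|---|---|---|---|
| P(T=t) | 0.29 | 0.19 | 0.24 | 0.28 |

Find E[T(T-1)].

E[T(T-1)] = Σ t(t-1)·P(T=t)
 = 6·0.29 + 12·0.19 + 20·0.24 + 30·0.28
 = 1.74 + 2.28 + 4.8 + 8.4
 = 17.22

17.22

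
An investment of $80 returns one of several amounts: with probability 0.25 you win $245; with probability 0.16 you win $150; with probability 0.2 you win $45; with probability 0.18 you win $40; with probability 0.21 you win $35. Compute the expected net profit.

E[payout] = 245·0.25 + 150·0.16 + 45·0.2 + 40·0.18 + 35·0.21
 = 61.25 + 24 + 9 + 7.2 + 7.35
 = 108.8
Net = 108.8 - 80 = 28.8

28.8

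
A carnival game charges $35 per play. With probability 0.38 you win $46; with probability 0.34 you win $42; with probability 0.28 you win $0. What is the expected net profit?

E[payout] = 46·0.38 + 42·0.34 + 0·0.28
 = 17.48 + 14.28 + 0
 = 31.76
Net = 31.76 - 35 = -3.24

-3.24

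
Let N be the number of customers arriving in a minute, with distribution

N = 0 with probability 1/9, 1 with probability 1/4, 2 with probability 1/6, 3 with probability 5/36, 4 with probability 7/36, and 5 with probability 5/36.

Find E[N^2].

E[N^2] = Σ n^2·P(N=n)
 = 0·1/9 + 1·1/4 + 4·1/6 + 9·5/36 + 16·7/36 + 25·5/36
 = 0 + 1/4 + 2/3 + 5/4 + 28/9 + 125/36
 = 35/4

8.75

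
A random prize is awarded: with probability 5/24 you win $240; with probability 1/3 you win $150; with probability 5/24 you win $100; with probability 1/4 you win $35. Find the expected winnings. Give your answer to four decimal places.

129.5833

E[payout] = 240·5/24 + 150·1/3 + 100·5/24 + 35·1/4
 = 50 + 50 + 125/6 + 35/4
 = 1555/12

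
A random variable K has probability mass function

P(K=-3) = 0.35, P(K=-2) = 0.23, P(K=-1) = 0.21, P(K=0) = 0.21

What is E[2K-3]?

E[2K-3] = Σ (2k-3)·P(K=k)
 = (-9)·0.35 + (-7)·0.23 + (-5)·0.21 + (-3)·0.21
 = (-3.15) + (-1.61) + (-1.05) + (-0.63)
 = -6.44

-6.44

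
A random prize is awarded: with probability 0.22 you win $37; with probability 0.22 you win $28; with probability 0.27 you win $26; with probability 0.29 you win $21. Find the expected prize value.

E[payout] = 37·0.22 + 28·0.22 + 26·0.27 + 21·0.29
 = 8.14 + 6.16 + 7.02 + 6.09
 = 27.41

27.41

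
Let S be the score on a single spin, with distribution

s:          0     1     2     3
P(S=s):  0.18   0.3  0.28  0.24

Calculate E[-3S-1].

E[-3S-1] = Σ (-3s-1)·P(S=s)
 = (-1)·0.18 + (-4)·0.3 + (-7)·0.28 + (-10)·0.24
 = (-0.18) + (-1.2) + (-1.96) + (-2.4)
 = -5.74

-5.74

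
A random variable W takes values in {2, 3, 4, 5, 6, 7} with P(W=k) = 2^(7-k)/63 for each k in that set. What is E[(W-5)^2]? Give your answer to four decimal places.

5.8095

E[(W-5)^2] = Σ (w-5)^2·P(W=w)
 = 9·32/63 + 4·16/63 + 1·8/63 + 0·4/63 + 1·2/63 + 4·1/63
 = 32/7 + 64/63 + 8/63 + 0 + 2/63 + 4/63
 = 122/21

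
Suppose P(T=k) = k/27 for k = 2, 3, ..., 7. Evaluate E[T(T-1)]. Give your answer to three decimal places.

E[T(T-1)] = Σ t(t-1)·P(T=t)
 = 2·2/27 + 6·1/9 + 12·4/27 + 20·5/27 + 30·2/9 + 42·7/27
 = 4/27 + 2/3 + 16/9 + 100/27 + 20/3 + 98/9
 = 644/27

23.852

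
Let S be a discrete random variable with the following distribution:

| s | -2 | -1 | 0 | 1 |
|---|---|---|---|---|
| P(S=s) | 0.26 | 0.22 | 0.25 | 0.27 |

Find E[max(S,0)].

E[max(S,0)] = Σ max(s,0)·P(S=s)
 = 0·0.26 + 0·0.22 + 0·0.25 + 1·0.27
 = 0 + 0 + 0 + 0.27
 = 0.27

0.27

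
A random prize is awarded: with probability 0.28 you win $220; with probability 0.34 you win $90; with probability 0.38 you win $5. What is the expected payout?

94.1

E[payout] = 220·0.28 + 90·0.34 + 5·0.38
 = 61.6 + 30.6 + 1.9
 = 94.1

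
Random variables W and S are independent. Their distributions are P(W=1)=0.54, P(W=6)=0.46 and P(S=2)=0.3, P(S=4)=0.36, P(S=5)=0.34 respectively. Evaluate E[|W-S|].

E[|W-S|] = Σ_w Σ_s |w-s| · P(W=w)P(S=s)
 = 1·0.162 + 3·0.1944 + 4·0.1836 + 4·0.138 + 2·0.1656 + 1·0.1564
 = 0.162 + 0.5832 + 0.7344 + 0.552 + 0.3312 + 0.1564
 = 2.5192

2.5192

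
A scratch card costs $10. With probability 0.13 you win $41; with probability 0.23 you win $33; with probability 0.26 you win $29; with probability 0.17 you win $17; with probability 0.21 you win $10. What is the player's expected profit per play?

15.45

E[payout] = 41·0.13 + 33·0.23 + 29·0.26 + 17·0.17 + 10·0.21
 = 5.33 + 7.59 + 7.54 + 2.89 + 2.1
 = 25.45
Net = 25.45 - 10 = 15.45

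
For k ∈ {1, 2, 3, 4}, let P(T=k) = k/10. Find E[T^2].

E[T^2] = Σ t^2·P(T=t)
 = 1·1/10 + 4·1/5 + 9·3/10 + 16·2/5
 = 1/10 + 4/5 + 27/10 + 32/5
 = 10

10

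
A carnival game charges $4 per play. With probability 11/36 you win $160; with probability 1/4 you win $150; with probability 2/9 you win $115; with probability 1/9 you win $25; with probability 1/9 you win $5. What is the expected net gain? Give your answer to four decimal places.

E[payout] = 160·11/36 + 150·1/4 + 115·2/9 + 25·1/9 + 5·1/9
 = 440/9 + 75/2 + 230/9 + 25/9 + 5/9
 = 2075/18
Net = 2075/18 - 4 = 2003/18

111.2778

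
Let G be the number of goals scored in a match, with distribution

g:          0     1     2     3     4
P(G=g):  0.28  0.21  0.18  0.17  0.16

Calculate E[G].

1.72

E[G] = Σ g·P(G=g)
 = 0·0.28 + 1·0.21 + 2·0.18 + 3·0.17 + 4·0.16
 = 0 + 0.21 + 0.36 + 0.51 + 0.64
 = 1.72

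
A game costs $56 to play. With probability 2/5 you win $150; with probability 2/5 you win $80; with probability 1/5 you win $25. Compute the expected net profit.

E[payout] = 150·2/5 + 80·2/5 + 25·1/5
 = 60 + 32 + 5
 = 97
Net = 97 - 56 = 41

41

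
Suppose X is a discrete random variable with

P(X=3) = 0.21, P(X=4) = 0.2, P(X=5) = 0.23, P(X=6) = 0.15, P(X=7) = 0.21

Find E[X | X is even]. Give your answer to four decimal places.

4.8571

P(X is even) = 0.2 + 0.15 = 0.35.
E[X | X is even] = [4·0.2 + 6·0.15] / 0.35
 = 1.7 / 0.35
 = 34/7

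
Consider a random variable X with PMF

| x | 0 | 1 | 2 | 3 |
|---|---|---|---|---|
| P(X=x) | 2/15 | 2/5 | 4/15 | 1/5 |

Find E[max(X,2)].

2.2

E[max(X,2)] = Σ max(x,2)·P(X=x)
 = 2·2/15 + 2·2/5 + 2·4/15 + 3·1/5
 = 4/15 + 4/5 + 8/15 + 3/5
 = 11/5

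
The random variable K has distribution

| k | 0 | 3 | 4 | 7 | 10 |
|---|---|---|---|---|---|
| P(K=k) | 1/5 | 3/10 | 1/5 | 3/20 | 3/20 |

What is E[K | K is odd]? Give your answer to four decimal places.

P(K is odd) = 3/10 + 3/20 = 9/20.
E[K | K is odd] = [3·3/10 + 7·3/20] / (9/20)
 = 39/20 / (9/20)
 = 13/3

4.3333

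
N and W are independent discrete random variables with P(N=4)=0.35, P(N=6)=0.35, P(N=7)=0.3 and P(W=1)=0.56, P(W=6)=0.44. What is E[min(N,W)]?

2.892

E[min(N,W)] = Σ_n Σ_w min(n,w) · P(N=n)P(W=w)
 = 1·0.196 + 4·0.154 + 1·0.196 + 6·0.154 + 1·0.168 + 6·0.132
 = 0.196 + 0.616 + 0.196 + 0.924 + 0.168 + 0.792
 = 2.892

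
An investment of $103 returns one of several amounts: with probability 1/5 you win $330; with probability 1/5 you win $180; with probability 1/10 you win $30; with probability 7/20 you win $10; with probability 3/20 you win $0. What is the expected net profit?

E[payout] = 330·1/5 + 180·1/5 + 30·1/10 + 10·7/20 + 0·3/20
 = 66 + 36 + 3 + 7/2 + 0
 = 217/2
Net = 217/2 - 103 = 11/2

5.5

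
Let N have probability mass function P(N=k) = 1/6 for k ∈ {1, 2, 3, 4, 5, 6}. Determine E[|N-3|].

1.5

E[|N-3|] = Σ |n-3|·P(N=n)
 = 2·1/6 + 1·1/6 + 0·1/6 + 1·1/6 + 2·1/6 + 3·1/6
 = 1/3 + 1/6 + 0 + 1/6 + 1/3 + 1/2
 = 3/2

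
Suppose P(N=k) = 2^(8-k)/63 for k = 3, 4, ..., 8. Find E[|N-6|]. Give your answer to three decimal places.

E[|N-6|] = Σ |n-6|·P(N=n)
 = 3·32/63 + 2·16/63 + 1·8/63 + 0·4/63 + 1·2/63 + 2·1/63
 = 32/21 + 32/63 + 8/63 + 0 + 2/63 + 2/63
 = 20/9

2.222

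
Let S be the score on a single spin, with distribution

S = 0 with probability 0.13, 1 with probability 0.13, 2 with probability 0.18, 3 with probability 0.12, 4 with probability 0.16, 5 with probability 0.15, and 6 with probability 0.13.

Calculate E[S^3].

61.88

E[S^3] = Σ s^3·P(S=s)
 = 0·0.13 + 1·0.13 + 8·0.18 + 27·0.12 + 64·0.16 + 125·0.15 + 216·0.13
 = 0 + 0.13 + 1.44 + 3.24 + 10.24 + 18.75 + 28.08
 = 61.88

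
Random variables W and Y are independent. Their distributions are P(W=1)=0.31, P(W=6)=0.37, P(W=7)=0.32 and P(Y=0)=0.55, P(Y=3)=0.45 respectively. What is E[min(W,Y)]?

1.071

E[min(W,Y)] = Σ_w Σ_y min(w,y) · P(W=w)P(Y=y)
 = 0·0.1705 + 1·0.1395 + 0·0.2035 + 3·0.1665 + 0·0.176 + 3·0.144
 = 0 + 0.1395 + 0 + 0.4995 + 0 + 0.432
 = 1.071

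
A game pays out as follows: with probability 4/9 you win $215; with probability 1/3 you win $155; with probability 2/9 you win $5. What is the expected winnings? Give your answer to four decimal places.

148.3333

E[payout] = 215·4/9 + 155·1/3 + 5·2/9
 = 860/9 + 155/3 + 10/9
 = 445/3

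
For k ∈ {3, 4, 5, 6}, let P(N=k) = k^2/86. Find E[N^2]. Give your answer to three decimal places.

26.256

E[N^2] = Σ n^2·P(N=n)
 = 9·9/86 + 16·8/43 + 25·25/86 + 36·18/43
 = 81/86 + 128/43 + 625/86 + 648/43
 = 1129/43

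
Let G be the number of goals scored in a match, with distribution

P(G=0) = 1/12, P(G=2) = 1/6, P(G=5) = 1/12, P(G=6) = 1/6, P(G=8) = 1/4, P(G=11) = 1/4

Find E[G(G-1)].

48.5

E[G(G-1)] = Σ g(g-1)·P(G=g)
 = 0·1/12 + 2·1/6 + 20·1/12 + 30·1/6 + 56·1/4 + 110·1/4
 = 0 + 1/3 + 5/3 + 5 + 14 + 55/2
 = 97/2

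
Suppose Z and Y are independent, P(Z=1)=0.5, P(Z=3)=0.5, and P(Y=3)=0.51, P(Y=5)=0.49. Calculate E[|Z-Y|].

1.98

E[|Z-Y|] = Σ_z Σ_y |z-y| · P(Z=z)P(Y=y)
 = 2·0.255 + 4·0.245 + 0·0.255 + 2·0.245
 = 0.51 + 0.98 + 0 + 0.49
 = 1.98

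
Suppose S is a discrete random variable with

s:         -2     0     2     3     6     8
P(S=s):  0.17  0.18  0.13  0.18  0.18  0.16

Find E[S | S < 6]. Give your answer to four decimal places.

P(S < 6) = 0.17 + 0.18 + 0.13 + 0.18 = 0.66.
E[S | S < 6] = [(-2)·0.17 + 0·0.18 + 2·0.13 + 3·0.18] / 0.66
 = 0.46 / 0.66
 = 23/33

0.6970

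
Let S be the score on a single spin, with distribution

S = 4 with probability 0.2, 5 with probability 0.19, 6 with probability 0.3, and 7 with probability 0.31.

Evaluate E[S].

5.72

E[S] = Σ s·P(S=s)
 = 4·0.2 + 5·0.19 + 6·0.3 + 7·0.31
 = 0.8 + 0.95 + 1.8 + 2.17
 = 5.72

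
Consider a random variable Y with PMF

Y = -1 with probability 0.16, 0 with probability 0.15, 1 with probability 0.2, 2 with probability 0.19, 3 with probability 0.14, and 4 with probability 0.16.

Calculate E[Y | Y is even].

2.04

P(Y is even) = 0.15 + 0.19 + 0.16 = 0.5.
E[Y | Y is even] = [0·0.15 + 2·0.19 + 4·0.16] / 0.5
 = 1.02 / 0.5
 = 51/25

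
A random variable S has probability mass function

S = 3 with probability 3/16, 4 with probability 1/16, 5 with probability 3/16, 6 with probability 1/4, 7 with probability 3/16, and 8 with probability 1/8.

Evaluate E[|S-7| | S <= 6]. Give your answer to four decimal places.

P(S <= 6) = 3/16 + 1/16 + 3/16 + 1/4 = 11/16.
E[|S-7| | S <= 6] = [4·3/16 + 3·1/16 + 2·3/16 + 1·1/4] / (11/16)
 = 25/16 / (11/16)
 = 25/11

2.2727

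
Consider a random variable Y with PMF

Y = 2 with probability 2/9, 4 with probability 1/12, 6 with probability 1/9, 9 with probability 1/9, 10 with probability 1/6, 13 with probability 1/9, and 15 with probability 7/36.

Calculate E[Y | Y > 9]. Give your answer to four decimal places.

12.7647

P(Y > 9) = 1/6 + 1/9 + 7/36 = 17/36.
E[Y | Y > 9] = [10·1/6 + 13·1/9 + 15·7/36] / (17/36)
 = 217/36 / (17/36)
 = 217/17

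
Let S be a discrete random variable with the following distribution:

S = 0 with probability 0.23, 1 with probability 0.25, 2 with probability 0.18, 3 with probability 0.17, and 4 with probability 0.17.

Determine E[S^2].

E[S^2] = Σ s^2·P(S=s)
 = 0·0.23 + 1·0.25 + 4·0.18 + 9·0.17 + 16·0.17
 = 0 + 0.25 + 0.72 + 1.53 + 2.72
 = 5.22

5.22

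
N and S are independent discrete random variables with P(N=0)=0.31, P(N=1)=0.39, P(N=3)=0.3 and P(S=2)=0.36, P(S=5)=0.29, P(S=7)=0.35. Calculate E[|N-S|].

E[|N-S|] = Σ_n Σ_s |n-s| · P(N=n)P(S=s)
 = 2·0.1116 + 5·0.0899 + 7·0.1085 + 1·0.1404 + 4·0.1131 + 6·0.1365 + 1·0.108 + 2·0.087 + 4·0.105
 = 0.2232 + 0.4495 + 0.7595 + 0.1404 + 0.4524 + 0.819 + 0.108 + 0.174 + 0.42
 = 3.546

3.546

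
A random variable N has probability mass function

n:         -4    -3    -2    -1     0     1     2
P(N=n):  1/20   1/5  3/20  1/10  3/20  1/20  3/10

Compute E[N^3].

-7.45

E[N^3] = Σ n^3·P(N=n)
 = (-64)·1/20 + (-27)·1/5 + (-8)·3/20 + (-1)·1/10 + 0·3/20 + 1·1/20 + 8·3/10
 = (-16/5) + (-27/5) + (-6/5) + (-1/10) + 0 + 1/20 + 12/5
 = -149/20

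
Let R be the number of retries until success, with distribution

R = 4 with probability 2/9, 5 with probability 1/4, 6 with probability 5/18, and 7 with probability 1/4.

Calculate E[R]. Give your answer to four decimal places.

E[R] = Σ r·P(R=r)
 = 4·2/9 + 5·1/4 + 6·5/18 + 7·1/4
 = 8/9 + 5/4 + 5/3 + 7/4
 = 50/9

5.5556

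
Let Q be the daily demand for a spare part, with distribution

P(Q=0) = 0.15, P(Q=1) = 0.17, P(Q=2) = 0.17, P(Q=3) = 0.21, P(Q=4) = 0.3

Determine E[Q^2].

7.54

E[Q^2] = Σ q^2·P(Q=q)
 = 0·0.15 + 1·0.17 + 4·0.17 + 9·0.21 + 16·0.3
 = 0 + 0.17 + 0.68 + 1.89 + 4.8
 = 7.54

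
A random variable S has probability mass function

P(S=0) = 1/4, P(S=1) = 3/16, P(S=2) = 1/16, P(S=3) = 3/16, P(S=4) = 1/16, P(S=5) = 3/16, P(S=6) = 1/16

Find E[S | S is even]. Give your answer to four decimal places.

P(S is even) = 1/4 + 1/16 + 1/16 + 1/16 = 7/16.
E[S | S is even] = [0·1/4 + 2·1/16 + 4·1/16 + 6·1/16] / (7/16)
 = 3/4 / (7/16)
 = 12/7

1.7143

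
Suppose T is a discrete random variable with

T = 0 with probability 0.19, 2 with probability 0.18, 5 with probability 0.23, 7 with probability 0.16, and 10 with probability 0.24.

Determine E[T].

E[T] = Σ t·P(T=t)
 = 0·0.19 + 2·0.18 + 5·0.23 + 7·0.16 + 10·0.24
 = 0 + 0.36 + 1.15 + 1.12 + 2.4
 = 5.03

5.03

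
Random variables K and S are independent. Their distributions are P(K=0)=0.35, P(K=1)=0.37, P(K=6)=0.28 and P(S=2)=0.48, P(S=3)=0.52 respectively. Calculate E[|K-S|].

2.4188

E[|K-S|] = Σ_k Σ_s |k-s| · P(K=k)P(S=s)
 = 2·0.168 + 3·0.182 + 1·0.1776 + 2·0.1924 + 4·0.1344 + 3·0.1456
 = 0.336 + 0.546 + 0.1776 + 0.3848 + 0.5376 + 0.4368
 = 2.4188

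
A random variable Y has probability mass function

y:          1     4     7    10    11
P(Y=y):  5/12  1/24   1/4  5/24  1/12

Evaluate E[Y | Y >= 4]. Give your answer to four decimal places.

P(Y >= 4) = 1/24 + 1/4 + 5/24 + 1/12 = 7/12.
E[Y | Y >= 4] = [4·1/24 + 7·1/4 + 10·5/24 + 11·1/12] / (7/12)
 = 59/12 / (7/12)
 = 59/7

8.4286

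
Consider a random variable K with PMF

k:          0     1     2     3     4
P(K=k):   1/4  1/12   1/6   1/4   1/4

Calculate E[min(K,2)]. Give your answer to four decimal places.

1.4167

E[min(K,2)] = Σ min(k,2)·P(K=k)
 = 0·1/4 + 1·1/12 + 2·1/6 + 2·1/4 + 2·1/4
 = 0 + 1/12 + 1/3 + 1/2 + 1/2
 = 17/12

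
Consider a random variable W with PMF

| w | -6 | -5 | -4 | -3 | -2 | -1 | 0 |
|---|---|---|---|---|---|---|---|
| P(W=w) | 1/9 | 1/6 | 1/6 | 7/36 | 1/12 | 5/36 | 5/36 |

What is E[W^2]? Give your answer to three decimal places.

E[W^2] = Σ w^2·P(W=w)
 = 36·1/9 + 25·1/6 + 16·1/6 + 9·7/36 + 4·1/12 + 1·5/36 + 0·5/36
 = 4 + 25/6 + 8/3 + 7/4 + 1/3 + 5/36 + 0
 = 235/18

13.056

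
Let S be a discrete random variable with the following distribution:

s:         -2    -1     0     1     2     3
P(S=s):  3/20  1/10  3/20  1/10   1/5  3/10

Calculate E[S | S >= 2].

2.6

P(S >= 2) = 1/5 + 3/10 = 1/2.
E[S | S >= 2] = [2·1/5 + 3·3/10] / (1/2)
 = 13/10 / (1/2)
 = 13/5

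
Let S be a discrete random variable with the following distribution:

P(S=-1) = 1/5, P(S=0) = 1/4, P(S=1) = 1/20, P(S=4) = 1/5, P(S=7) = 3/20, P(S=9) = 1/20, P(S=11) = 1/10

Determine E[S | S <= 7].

P(S <= 7) = 1/5 + 1/4 + 1/20 + 1/5 + 3/20 = 17/20.
E[S | S <= 7] = [(-1)·1/5 + 0·1/4 + 1·1/20 + 4·1/5 + 7·3/20] / (17/20)
 = 17/10 / (17/20)
 = 2

2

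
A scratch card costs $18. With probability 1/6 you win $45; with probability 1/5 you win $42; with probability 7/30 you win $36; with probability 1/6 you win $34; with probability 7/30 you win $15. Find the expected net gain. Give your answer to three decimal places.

E[payout] = 45·1/6 + 42·1/5 + 36·7/30 + 34·1/6 + 15·7/30
 = 15/2 + 42/5 + 42/5 + 17/3 + 7/2
 = 502/15
Net = 502/15 - 18 = 232/15

15.467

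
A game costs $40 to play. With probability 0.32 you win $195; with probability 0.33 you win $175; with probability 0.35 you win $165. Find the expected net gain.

E[payout] = 195·0.32 + 175·0.33 + 165·0.35
 = 62.4 + 57.75 + 57.75
 = 177.9
Net = 177.9 - 40 = 137.9

137.9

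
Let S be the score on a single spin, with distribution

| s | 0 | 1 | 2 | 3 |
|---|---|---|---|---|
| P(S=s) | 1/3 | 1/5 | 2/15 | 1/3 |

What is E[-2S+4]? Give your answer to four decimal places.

1.0667

E[-2S+4] = Σ (-2s+4)·P(S=s)
 = 4·1/3 + 2·1/5 + 0·2/15 + (-2)·1/3
 = 4/3 + 2/5 + 0 + (-2/3)
 = 16/15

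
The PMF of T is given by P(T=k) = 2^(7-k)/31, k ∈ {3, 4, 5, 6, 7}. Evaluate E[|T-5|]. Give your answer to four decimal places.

1.4194

E[|T-5|] = Σ |t-5|·P(T=t)
 = 2·16/31 + 1·8/31 + 0·4/31 + 1·2/31 + 2·1/31
 = 32/31 + 8/31 + 0 + 2/31 + 2/31
 = 44/31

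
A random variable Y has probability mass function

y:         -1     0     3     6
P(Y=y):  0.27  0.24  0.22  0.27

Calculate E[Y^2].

11.97

E[Y^2] = Σ y^2·P(Y=y)
 = 1·0.27 + 0·0.24 + 9·0.22 + 36·0.27
 = 0.27 + 0 + 1.98 + 9.72
 = 11.97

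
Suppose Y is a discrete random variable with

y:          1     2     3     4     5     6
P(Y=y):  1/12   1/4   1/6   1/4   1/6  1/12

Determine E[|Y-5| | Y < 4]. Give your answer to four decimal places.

P(Y < 4) = 1/12 + 1/4 + 1/6 = 1/2.
E[|Y-5| | Y < 4] = [4·1/12 + 3·1/4 + 2·1/6] / (1/2)
 = 17/12 / (1/2)
 = 17/6

2.8333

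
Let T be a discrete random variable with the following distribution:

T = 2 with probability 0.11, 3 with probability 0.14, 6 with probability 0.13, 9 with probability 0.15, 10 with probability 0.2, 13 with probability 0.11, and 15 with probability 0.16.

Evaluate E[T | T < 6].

P(T < 6) = 0.11 + 0.14 = 0.25.
E[T | T < 6] = [2·0.11 + 3·0.14] / 0.25
 = 0.64 / 0.25
 = 64/25

2.56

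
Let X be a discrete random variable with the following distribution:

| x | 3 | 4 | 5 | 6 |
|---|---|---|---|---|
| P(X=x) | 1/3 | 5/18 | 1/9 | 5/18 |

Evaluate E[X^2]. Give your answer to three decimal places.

E[X^2] = Σ x^2·P(X=x)
 = 9·1/3 + 16·5/18 + 25·1/9 + 36·5/18
 = 3 + 40/9 + 25/9 + 10
 = 182/9

20.222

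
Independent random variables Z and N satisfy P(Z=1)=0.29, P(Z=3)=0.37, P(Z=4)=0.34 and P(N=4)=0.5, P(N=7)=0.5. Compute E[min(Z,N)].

E[min(Z,N)] = Σ_z Σ_n min(z,n) · P(Z=z)P(N=n)
 = 1·0.145 + 1·0.145 + 3·0.185 + 3·0.185 + 4·0.17 + 4·0.17
 = 0.145 + 0.145 + 0.555 + 0.555 + 0.68 + 0.68
 = 2.76

2.76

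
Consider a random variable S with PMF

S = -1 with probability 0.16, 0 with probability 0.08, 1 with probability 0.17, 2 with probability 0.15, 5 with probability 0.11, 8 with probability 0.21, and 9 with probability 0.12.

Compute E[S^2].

E[S^2] = Σ s^2·P(S=s)
 = 1·0.16 + 0·0.08 + 1·0.17 + 4·0.15 + 25·0.11 + 64·0.21 + 81·0.12
 = 0.16 + 0 + 0.17 + 0.6 + 2.75 + 13.44 + 9.72
 = 26.84

26.84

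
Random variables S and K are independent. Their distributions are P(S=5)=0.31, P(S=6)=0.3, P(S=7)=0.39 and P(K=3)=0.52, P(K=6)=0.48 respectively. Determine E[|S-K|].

E[|S-K|] = Σ_s Σ_k |s-k| · P(S=s)P(K=k)
 = 2·0.1612 + 1·0.1488 + 3·0.156 + 0·0.144 + 4·0.2028 + 1·0.1872
 = 0.3224 + 0.1488 + 0.468 + 0 + 0.8112 + 0.1872
 = 1.9376

1.9376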